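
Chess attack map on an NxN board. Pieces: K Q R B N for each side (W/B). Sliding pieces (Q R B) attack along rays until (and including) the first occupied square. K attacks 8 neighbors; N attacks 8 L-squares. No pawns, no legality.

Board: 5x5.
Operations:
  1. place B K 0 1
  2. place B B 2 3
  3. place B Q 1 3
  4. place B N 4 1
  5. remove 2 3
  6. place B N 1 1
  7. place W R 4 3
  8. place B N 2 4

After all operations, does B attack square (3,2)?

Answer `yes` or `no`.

Answer: yes

Derivation:
Op 1: place BK@(0,1)
Op 2: place BB@(2,3)
Op 3: place BQ@(1,3)
Op 4: place BN@(4,1)
Op 5: remove (2,3)
Op 6: place BN@(1,1)
Op 7: place WR@(4,3)
Op 8: place BN@(2,4)
Per-piece attacks for B:
  BK@(0,1): attacks (0,2) (0,0) (1,1) (1,2) (1,0)
  BN@(1,1): attacks (2,3) (3,2) (0,3) (3,0)
  BQ@(1,3): attacks (1,4) (1,2) (1,1) (2,3) (3,3) (4,3) (0,3) (2,4) (2,2) (3,1) (4,0) (0,4) (0,2) [ray(0,-1) blocked at (1,1); ray(1,0) blocked at (4,3); ray(1,1) blocked at (2,4)]
  BN@(2,4): attacks (3,2) (4,3) (1,2) (0,3)
  BN@(4,1): attacks (3,3) (2,2) (2,0)
B attacks (3,2): yes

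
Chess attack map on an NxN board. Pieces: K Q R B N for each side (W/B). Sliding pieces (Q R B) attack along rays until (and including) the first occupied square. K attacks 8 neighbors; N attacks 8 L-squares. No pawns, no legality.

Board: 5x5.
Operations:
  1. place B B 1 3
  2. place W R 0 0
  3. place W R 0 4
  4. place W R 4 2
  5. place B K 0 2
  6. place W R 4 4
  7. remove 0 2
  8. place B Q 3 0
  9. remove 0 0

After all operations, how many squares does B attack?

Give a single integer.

Op 1: place BB@(1,3)
Op 2: place WR@(0,0)
Op 3: place WR@(0,4)
Op 4: place WR@(4,2)
Op 5: place BK@(0,2)
Op 6: place WR@(4,4)
Op 7: remove (0,2)
Op 8: place BQ@(3,0)
Op 9: remove (0,0)
Per-piece attacks for B:
  BB@(1,3): attacks (2,4) (2,2) (3,1) (4,0) (0,4) (0,2) [ray(-1,1) blocked at (0,4)]
  BQ@(3,0): attacks (3,1) (3,2) (3,3) (3,4) (4,0) (2,0) (1,0) (0,0) (4,1) (2,1) (1,2) (0,3)
Union (16 distinct): (0,0) (0,2) (0,3) (0,4) (1,0) (1,2) (2,0) (2,1) (2,2) (2,4) (3,1) (3,2) (3,3) (3,4) (4,0) (4,1)

Answer: 16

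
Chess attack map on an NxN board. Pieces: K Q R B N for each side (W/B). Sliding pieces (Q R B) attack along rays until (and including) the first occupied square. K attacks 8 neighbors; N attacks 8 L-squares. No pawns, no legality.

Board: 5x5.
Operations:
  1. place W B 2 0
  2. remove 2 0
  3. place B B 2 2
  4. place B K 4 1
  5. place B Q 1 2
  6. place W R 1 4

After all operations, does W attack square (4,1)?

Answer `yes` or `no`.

Answer: no

Derivation:
Op 1: place WB@(2,0)
Op 2: remove (2,0)
Op 3: place BB@(2,2)
Op 4: place BK@(4,1)
Op 5: place BQ@(1,2)
Op 6: place WR@(1,4)
Per-piece attacks for W:
  WR@(1,4): attacks (1,3) (1,2) (2,4) (3,4) (4,4) (0,4) [ray(0,-1) blocked at (1,2)]
W attacks (4,1): no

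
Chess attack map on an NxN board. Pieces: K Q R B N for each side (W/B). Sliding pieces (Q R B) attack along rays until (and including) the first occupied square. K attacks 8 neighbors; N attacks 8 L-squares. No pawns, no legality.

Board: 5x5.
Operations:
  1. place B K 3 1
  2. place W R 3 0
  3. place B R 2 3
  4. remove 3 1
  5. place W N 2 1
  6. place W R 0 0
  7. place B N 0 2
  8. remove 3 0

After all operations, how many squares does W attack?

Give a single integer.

Op 1: place BK@(3,1)
Op 2: place WR@(3,0)
Op 3: place BR@(2,3)
Op 4: remove (3,1)
Op 5: place WN@(2,1)
Op 6: place WR@(0,0)
Op 7: place BN@(0,2)
Op 8: remove (3,0)
Per-piece attacks for W:
  WR@(0,0): attacks (0,1) (0,2) (1,0) (2,0) (3,0) (4,0) [ray(0,1) blocked at (0,2)]
  WN@(2,1): attacks (3,3) (4,2) (1,3) (0,2) (4,0) (0,0)
Union (10 distinct): (0,0) (0,1) (0,2) (1,0) (1,3) (2,0) (3,0) (3,3) (4,0) (4,2)

Answer: 10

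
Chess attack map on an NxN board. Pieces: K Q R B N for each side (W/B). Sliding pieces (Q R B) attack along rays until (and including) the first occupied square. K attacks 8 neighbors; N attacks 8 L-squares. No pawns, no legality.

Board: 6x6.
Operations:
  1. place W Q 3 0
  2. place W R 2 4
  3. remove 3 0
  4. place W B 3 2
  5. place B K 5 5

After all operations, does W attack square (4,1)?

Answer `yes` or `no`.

Answer: yes

Derivation:
Op 1: place WQ@(3,0)
Op 2: place WR@(2,4)
Op 3: remove (3,0)
Op 4: place WB@(3,2)
Op 5: place BK@(5,5)
Per-piece attacks for W:
  WR@(2,4): attacks (2,5) (2,3) (2,2) (2,1) (2,0) (3,4) (4,4) (5,4) (1,4) (0,4)
  WB@(3,2): attacks (4,3) (5,4) (4,1) (5,0) (2,3) (1,4) (0,5) (2,1) (1,0)
W attacks (4,1): yes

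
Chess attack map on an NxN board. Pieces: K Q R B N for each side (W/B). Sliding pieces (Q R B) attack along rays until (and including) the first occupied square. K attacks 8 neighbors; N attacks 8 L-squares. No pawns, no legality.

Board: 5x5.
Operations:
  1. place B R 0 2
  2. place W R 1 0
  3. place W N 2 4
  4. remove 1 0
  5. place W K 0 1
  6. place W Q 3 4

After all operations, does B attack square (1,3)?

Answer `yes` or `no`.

Answer: no

Derivation:
Op 1: place BR@(0,2)
Op 2: place WR@(1,0)
Op 3: place WN@(2,4)
Op 4: remove (1,0)
Op 5: place WK@(0,1)
Op 6: place WQ@(3,4)
Per-piece attacks for B:
  BR@(0,2): attacks (0,3) (0,4) (0,1) (1,2) (2,2) (3,2) (4,2) [ray(0,-1) blocked at (0,1)]
B attacks (1,3): no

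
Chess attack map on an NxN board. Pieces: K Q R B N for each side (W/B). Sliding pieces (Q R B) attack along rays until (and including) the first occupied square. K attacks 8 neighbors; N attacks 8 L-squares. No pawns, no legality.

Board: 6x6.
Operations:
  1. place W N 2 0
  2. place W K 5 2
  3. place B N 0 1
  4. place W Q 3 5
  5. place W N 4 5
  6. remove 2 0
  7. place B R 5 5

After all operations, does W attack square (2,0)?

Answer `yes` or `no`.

Op 1: place WN@(2,0)
Op 2: place WK@(5,2)
Op 3: place BN@(0,1)
Op 4: place WQ@(3,5)
Op 5: place WN@(4,5)
Op 6: remove (2,0)
Op 7: place BR@(5,5)
Per-piece attacks for W:
  WQ@(3,5): attacks (3,4) (3,3) (3,2) (3,1) (3,0) (4,5) (2,5) (1,5) (0,5) (4,4) (5,3) (2,4) (1,3) (0,2) [ray(1,0) blocked at (4,5)]
  WN@(4,5): attacks (5,3) (3,3) (2,4)
  WK@(5,2): attacks (5,3) (5,1) (4,2) (4,3) (4,1)
W attacks (2,0): no

Answer: no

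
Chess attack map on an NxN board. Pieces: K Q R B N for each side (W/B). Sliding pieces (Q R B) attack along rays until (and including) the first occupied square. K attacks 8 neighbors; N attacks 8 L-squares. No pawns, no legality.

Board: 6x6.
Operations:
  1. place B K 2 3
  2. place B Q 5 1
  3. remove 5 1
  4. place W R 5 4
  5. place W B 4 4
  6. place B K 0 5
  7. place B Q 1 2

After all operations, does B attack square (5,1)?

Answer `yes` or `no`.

Op 1: place BK@(2,3)
Op 2: place BQ@(5,1)
Op 3: remove (5,1)
Op 4: place WR@(5,4)
Op 5: place WB@(4,4)
Op 6: place BK@(0,5)
Op 7: place BQ@(1,2)
Per-piece attacks for B:
  BK@(0,5): attacks (0,4) (1,5) (1,4)
  BQ@(1,2): attacks (1,3) (1,4) (1,5) (1,1) (1,0) (2,2) (3,2) (4,2) (5,2) (0,2) (2,3) (2,1) (3,0) (0,3) (0,1) [ray(1,1) blocked at (2,3)]
  BK@(2,3): attacks (2,4) (2,2) (3,3) (1,3) (3,4) (3,2) (1,4) (1,2)
B attacks (5,1): no

Answer: no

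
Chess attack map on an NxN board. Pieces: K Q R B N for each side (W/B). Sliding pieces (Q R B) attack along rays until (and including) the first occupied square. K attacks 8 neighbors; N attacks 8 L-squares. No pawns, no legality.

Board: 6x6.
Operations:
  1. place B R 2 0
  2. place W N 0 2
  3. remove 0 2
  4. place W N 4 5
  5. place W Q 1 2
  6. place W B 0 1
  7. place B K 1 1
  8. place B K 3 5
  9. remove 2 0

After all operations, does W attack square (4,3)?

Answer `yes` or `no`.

Answer: no

Derivation:
Op 1: place BR@(2,0)
Op 2: place WN@(0,2)
Op 3: remove (0,2)
Op 4: place WN@(4,5)
Op 5: place WQ@(1,2)
Op 6: place WB@(0,1)
Op 7: place BK@(1,1)
Op 8: place BK@(3,5)
Op 9: remove (2,0)
Per-piece attacks for W:
  WB@(0,1): attacks (1,2) (1,0) [ray(1,1) blocked at (1,2)]
  WQ@(1,2): attacks (1,3) (1,4) (1,5) (1,1) (2,2) (3,2) (4,2) (5,2) (0,2) (2,3) (3,4) (4,5) (2,1) (3,0) (0,3) (0,1) [ray(0,-1) blocked at (1,1); ray(1,1) blocked at (4,5); ray(-1,-1) blocked at (0,1)]
  WN@(4,5): attacks (5,3) (3,3) (2,4)
W attacks (4,3): no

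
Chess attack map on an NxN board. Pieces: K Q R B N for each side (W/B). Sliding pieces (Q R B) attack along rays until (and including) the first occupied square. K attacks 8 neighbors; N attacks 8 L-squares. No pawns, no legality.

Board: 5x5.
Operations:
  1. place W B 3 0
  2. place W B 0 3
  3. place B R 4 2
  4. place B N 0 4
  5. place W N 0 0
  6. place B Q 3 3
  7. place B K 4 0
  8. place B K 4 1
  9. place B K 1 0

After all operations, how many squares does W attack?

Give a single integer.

Answer: 6

Derivation:
Op 1: place WB@(3,0)
Op 2: place WB@(0,3)
Op 3: place BR@(4,2)
Op 4: place BN@(0,4)
Op 5: place WN@(0,0)
Op 6: place BQ@(3,3)
Op 7: place BK@(4,0)
Op 8: place BK@(4,1)
Op 9: place BK@(1,0)
Per-piece attacks for W:
  WN@(0,0): attacks (1,2) (2,1)
  WB@(0,3): attacks (1,4) (1,2) (2,1) (3,0) [ray(1,-1) blocked at (3,0)]
  WB@(3,0): attacks (4,1) (2,1) (1,2) (0,3) [ray(1,1) blocked at (4,1); ray(-1,1) blocked at (0,3)]
Union (6 distinct): (0,3) (1,2) (1,4) (2,1) (3,0) (4,1)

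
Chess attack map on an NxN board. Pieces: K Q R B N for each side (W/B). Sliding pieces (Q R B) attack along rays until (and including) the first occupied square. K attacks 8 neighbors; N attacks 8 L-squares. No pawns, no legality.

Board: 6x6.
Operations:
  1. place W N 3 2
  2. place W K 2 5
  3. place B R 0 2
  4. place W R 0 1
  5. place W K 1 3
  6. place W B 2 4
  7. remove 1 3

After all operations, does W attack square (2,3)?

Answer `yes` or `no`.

Op 1: place WN@(3,2)
Op 2: place WK@(2,5)
Op 3: place BR@(0,2)
Op 4: place WR@(0,1)
Op 5: place WK@(1,3)
Op 6: place WB@(2,4)
Op 7: remove (1,3)
Per-piece attacks for W:
  WR@(0,1): attacks (0,2) (0,0) (1,1) (2,1) (3,1) (4,1) (5,1) [ray(0,1) blocked at (0,2)]
  WB@(2,4): attacks (3,5) (3,3) (4,2) (5,1) (1,5) (1,3) (0,2) [ray(-1,-1) blocked at (0,2)]
  WK@(2,5): attacks (2,4) (3,5) (1,5) (3,4) (1,4)
  WN@(3,2): attacks (4,4) (5,3) (2,4) (1,3) (4,0) (5,1) (2,0) (1,1)
W attacks (2,3): no

Answer: no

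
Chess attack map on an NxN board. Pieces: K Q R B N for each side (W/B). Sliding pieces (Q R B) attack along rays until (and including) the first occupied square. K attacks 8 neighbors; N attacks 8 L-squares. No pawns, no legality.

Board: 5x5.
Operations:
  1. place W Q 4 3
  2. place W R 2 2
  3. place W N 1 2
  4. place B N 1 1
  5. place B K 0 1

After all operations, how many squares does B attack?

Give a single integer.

Answer: 9

Derivation:
Op 1: place WQ@(4,3)
Op 2: place WR@(2,2)
Op 3: place WN@(1,2)
Op 4: place BN@(1,1)
Op 5: place BK@(0,1)
Per-piece attacks for B:
  BK@(0,1): attacks (0,2) (0,0) (1,1) (1,2) (1,0)
  BN@(1,1): attacks (2,3) (3,2) (0,3) (3,0)
Union (9 distinct): (0,0) (0,2) (0,3) (1,0) (1,1) (1,2) (2,3) (3,0) (3,2)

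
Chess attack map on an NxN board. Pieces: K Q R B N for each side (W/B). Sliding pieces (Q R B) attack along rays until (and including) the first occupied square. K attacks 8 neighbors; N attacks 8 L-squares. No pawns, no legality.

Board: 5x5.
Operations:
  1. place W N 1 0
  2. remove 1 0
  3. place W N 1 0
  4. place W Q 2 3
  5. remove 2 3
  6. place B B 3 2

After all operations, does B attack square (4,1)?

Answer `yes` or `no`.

Answer: yes

Derivation:
Op 1: place WN@(1,0)
Op 2: remove (1,0)
Op 3: place WN@(1,0)
Op 4: place WQ@(2,3)
Op 5: remove (2,3)
Op 6: place BB@(3,2)
Per-piece attacks for B:
  BB@(3,2): attacks (4,3) (4,1) (2,3) (1,4) (2,1) (1,0) [ray(-1,-1) blocked at (1,0)]
B attacks (4,1): yes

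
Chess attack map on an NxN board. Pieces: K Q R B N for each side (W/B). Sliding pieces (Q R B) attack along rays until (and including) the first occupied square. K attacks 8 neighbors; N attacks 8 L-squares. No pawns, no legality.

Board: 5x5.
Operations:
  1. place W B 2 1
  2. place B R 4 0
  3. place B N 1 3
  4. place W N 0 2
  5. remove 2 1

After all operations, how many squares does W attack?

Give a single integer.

Answer: 4

Derivation:
Op 1: place WB@(2,1)
Op 2: place BR@(4,0)
Op 3: place BN@(1,3)
Op 4: place WN@(0,2)
Op 5: remove (2,1)
Per-piece attacks for W:
  WN@(0,2): attacks (1,4) (2,3) (1,0) (2,1)
Union (4 distinct): (1,0) (1,4) (2,1) (2,3)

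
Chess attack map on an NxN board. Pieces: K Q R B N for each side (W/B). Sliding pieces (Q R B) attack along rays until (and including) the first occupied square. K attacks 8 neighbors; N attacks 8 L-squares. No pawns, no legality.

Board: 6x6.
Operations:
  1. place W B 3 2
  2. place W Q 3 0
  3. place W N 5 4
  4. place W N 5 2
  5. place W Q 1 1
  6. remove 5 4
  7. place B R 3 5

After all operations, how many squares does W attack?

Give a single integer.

Answer: 26

Derivation:
Op 1: place WB@(3,2)
Op 2: place WQ@(3,0)
Op 3: place WN@(5,4)
Op 4: place WN@(5,2)
Op 5: place WQ@(1,1)
Op 6: remove (5,4)
Op 7: place BR@(3,5)
Per-piece attacks for W:
  WQ@(1,1): attacks (1,2) (1,3) (1,4) (1,5) (1,0) (2,1) (3,1) (4,1) (5,1) (0,1) (2,2) (3,3) (4,4) (5,5) (2,0) (0,2) (0,0)
  WQ@(3,0): attacks (3,1) (3,2) (4,0) (5,0) (2,0) (1,0) (0,0) (4,1) (5,2) (2,1) (1,2) (0,3) [ray(0,1) blocked at (3,2); ray(1,1) blocked at (5,2)]
  WB@(3,2): attacks (4,3) (5,4) (4,1) (5,0) (2,3) (1,4) (0,5) (2,1) (1,0)
  WN@(5,2): attacks (4,4) (3,3) (4,0) (3,1)
Union (26 distinct): (0,0) (0,1) (0,2) (0,3) (0,5) (1,0) (1,2) (1,3) (1,4) (1,5) (2,0) (2,1) (2,2) (2,3) (3,1) (3,2) (3,3) (4,0) (4,1) (4,3) (4,4) (5,0) (5,1) (5,2) (5,4) (5,5)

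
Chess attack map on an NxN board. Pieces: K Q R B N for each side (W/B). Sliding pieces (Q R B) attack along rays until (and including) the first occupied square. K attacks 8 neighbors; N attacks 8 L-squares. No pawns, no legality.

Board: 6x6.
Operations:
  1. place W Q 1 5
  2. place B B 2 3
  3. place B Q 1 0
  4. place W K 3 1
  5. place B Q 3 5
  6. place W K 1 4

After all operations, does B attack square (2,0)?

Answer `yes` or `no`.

Op 1: place WQ@(1,5)
Op 2: place BB@(2,3)
Op 3: place BQ@(1,0)
Op 4: place WK@(3,1)
Op 5: place BQ@(3,5)
Op 6: place WK@(1,4)
Per-piece attacks for B:
  BQ@(1,0): attacks (1,1) (1,2) (1,3) (1,4) (2,0) (3,0) (4,0) (5,0) (0,0) (2,1) (3,2) (4,3) (5,4) (0,1) [ray(0,1) blocked at (1,4)]
  BB@(2,3): attacks (3,4) (4,5) (3,2) (4,1) (5,0) (1,4) (1,2) (0,1) [ray(-1,1) blocked at (1,4)]
  BQ@(3,5): attacks (3,4) (3,3) (3,2) (3,1) (4,5) (5,5) (2,5) (1,5) (4,4) (5,3) (2,4) (1,3) (0,2) [ray(0,-1) blocked at (3,1); ray(-1,0) blocked at (1,5)]
B attacks (2,0): yes

Answer: yes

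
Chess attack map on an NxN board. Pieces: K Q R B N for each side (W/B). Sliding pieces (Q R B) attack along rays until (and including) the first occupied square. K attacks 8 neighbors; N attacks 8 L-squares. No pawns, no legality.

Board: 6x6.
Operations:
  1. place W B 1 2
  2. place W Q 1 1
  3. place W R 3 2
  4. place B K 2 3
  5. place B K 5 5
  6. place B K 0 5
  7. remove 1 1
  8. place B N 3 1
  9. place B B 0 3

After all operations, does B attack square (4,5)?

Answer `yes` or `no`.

Answer: yes

Derivation:
Op 1: place WB@(1,2)
Op 2: place WQ@(1,1)
Op 3: place WR@(3,2)
Op 4: place BK@(2,3)
Op 5: place BK@(5,5)
Op 6: place BK@(0,5)
Op 7: remove (1,1)
Op 8: place BN@(3,1)
Op 9: place BB@(0,3)
Per-piece attacks for B:
  BB@(0,3): attacks (1,4) (2,5) (1,2) [ray(1,-1) blocked at (1,2)]
  BK@(0,5): attacks (0,4) (1,5) (1,4)
  BK@(2,3): attacks (2,4) (2,2) (3,3) (1,3) (3,4) (3,2) (1,4) (1,2)
  BN@(3,1): attacks (4,3) (5,2) (2,3) (1,2) (5,0) (1,0)
  BK@(5,5): attacks (5,4) (4,5) (4,4)
B attacks (4,5): yes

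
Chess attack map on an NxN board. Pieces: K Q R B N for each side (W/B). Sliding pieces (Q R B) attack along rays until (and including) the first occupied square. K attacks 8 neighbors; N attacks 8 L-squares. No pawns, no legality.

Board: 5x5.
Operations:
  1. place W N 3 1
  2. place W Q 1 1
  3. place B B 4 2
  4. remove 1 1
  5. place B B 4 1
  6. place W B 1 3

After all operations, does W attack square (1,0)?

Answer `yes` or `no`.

Answer: yes

Derivation:
Op 1: place WN@(3,1)
Op 2: place WQ@(1,1)
Op 3: place BB@(4,2)
Op 4: remove (1,1)
Op 5: place BB@(4,1)
Op 6: place WB@(1,3)
Per-piece attacks for W:
  WB@(1,3): attacks (2,4) (2,2) (3,1) (0,4) (0,2) [ray(1,-1) blocked at (3,1)]
  WN@(3,1): attacks (4,3) (2,3) (1,2) (1,0)
W attacks (1,0): yes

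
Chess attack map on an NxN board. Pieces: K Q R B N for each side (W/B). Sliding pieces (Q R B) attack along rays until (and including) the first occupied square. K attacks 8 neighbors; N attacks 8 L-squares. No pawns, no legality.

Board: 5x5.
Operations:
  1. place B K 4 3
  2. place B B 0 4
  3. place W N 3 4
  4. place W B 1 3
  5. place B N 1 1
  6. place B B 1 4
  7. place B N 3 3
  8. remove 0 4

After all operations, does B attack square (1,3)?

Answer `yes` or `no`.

Op 1: place BK@(4,3)
Op 2: place BB@(0,4)
Op 3: place WN@(3,4)
Op 4: place WB@(1,3)
Op 5: place BN@(1,1)
Op 6: place BB@(1,4)
Op 7: place BN@(3,3)
Op 8: remove (0,4)
Per-piece attacks for B:
  BN@(1,1): attacks (2,3) (3,2) (0,3) (3,0)
  BB@(1,4): attacks (2,3) (3,2) (4,1) (0,3)
  BN@(3,3): attacks (1,4) (4,1) (2,1) (1,2)
  BK@(4,3): attacks (4,4) (4,2) (3,3) (3,4) (3,2)
B attacks (1,3): no

Answer: no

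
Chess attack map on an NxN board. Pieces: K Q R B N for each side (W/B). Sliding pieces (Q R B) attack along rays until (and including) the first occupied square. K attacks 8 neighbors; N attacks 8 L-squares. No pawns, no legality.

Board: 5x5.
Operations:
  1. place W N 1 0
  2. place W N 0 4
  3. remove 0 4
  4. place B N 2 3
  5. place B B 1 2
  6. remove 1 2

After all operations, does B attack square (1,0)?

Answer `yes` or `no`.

Answer: no

Derivation:
Op 1: place WN@(1,0)
Op 2: place WN@(0,4)
Op 3: remove (0,4)
Op 4: place BN@(2,3)
Op 5: place BB@(1,2)
Op 6: remove (1,2)
Per-piece attacks for B:
  BN@(2,3): attacks (4,4) (0,4) (3,1) (4,2) (1,1) (0,2)
B attacks (1,0): no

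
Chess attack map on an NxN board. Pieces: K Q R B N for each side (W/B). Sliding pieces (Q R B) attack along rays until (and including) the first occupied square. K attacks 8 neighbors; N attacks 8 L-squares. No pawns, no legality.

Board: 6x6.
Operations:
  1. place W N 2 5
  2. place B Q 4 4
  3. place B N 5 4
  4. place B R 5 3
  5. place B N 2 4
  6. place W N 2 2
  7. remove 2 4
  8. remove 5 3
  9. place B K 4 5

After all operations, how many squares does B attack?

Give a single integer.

Op 1: place WN@(2,5)
Op 2: place BQ@(4,4)
Op 3: place BN@(5,4)
Op 4: place BR@(5,3)
Op 5: place BN@(2,4)
Op 6: place WN@(2,2)
Op 7: remove (2,4)
Op 8: remove (5,3)
Op 9: place BK@(4,5)
Per-piece attacks for B:
  BQ@(4,4): attacks (4,5) (4,3) (4,2) (4,1) (4,0) (5,4) (3,4) (2,4) (1,4) (0,4) (5,5) (5,3) (3,5) (3,3) (2,2) [ray(0,1) blocked at (4,5); ray(1,0) blocked at (5,4); ray(-1,-1) blocked at (2,2)]
  BK@(4,5): attacks (4,4) (5,5) (3,5) (5,4) (3,4)
  BN@(5,4): attacks (3,5) (4,2) (3,3)
Union (16 distinct): (0,4) (1,4) (2,2) (2,4) (3,3) (3,4) (3,5) (4,0) (4,1) (4,2) (4,3) (4,4) (4,5) (5,3) (5,4) (5,5)

Answer: 16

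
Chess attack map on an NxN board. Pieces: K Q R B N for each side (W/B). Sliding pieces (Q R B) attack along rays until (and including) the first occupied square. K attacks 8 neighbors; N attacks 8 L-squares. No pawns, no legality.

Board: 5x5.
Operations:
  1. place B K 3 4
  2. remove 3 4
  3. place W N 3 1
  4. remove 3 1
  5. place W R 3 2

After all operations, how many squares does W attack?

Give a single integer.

Op 1: place BK@(3,4)
Op 2: remove (3,4)
Op 3: place WN@(3,1)
Op 4: remove (3,1)
Op 5: place WR@(3,2)
Per-piece attacks for W:
  WR@(3,2): attacks (3,3) (3,4) (3,1) (3,0) (4,2) (2,2) (1,2) (0,2)
Union (8 distinct): (0,2) (1,2) (2,2) (3,0) (3,1) (3,3) (3,4) (4,2)

Answer: 8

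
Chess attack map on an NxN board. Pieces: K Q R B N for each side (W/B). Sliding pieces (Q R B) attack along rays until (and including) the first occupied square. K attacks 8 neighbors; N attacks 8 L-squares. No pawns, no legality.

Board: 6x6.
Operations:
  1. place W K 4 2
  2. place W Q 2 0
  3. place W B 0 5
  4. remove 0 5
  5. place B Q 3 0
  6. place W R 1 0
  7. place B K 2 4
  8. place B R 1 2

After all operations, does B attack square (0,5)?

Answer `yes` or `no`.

Op 1: place WK@(4,2)
Op 2: place WQ@(2,0)
Op 3: place WB@(0,5)
Op 4: remove (0,5)
Op 5: place BQ@(3,0)
Op 6: place WR@(1,0)
Op 7: place BK@(2,4)
Op 8: place BR@(1,2)
Per-piece attacks for B:
  BR@(1,2): attacks (1,3) (1,4) (1,5) (1,1) (1,0) (2,2) (3,2) (4,2) (0,2) [ray(0,-1) blocked at (1,0); ray(1,0) blocked at (4,2)]
  BK@(2,4): attacks (2,5) (2,3) (3,4) (1,4) (3,5) (3,3) (1,5) (1,3)
  BQ@(3,0): attacks (3,1) (3,2) (3,3) (3,4) (3,5) (4,0) (5,0) (2,0) (4,1) (5,2) (2,1) (1,2) [ray(-1,0) blocked at (2,0); ray(-1,1) blocked at (1,2)]
B attacks (0,5): no

Answer: no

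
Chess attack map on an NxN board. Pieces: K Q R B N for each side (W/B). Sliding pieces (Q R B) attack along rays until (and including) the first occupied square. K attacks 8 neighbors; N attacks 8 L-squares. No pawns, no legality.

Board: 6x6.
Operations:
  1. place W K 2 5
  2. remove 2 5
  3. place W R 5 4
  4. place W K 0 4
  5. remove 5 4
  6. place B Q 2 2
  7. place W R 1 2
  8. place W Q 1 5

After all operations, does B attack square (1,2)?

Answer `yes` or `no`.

Answer: yes

Derivation:
Op 1: place WK@(2,5)
Op 2: remove (2,5)
Op 3: place WR@(5,4)
Op 4: place WK@(0,4)
Op 5: remove (5,4)
Op 6: place BQ@(2,2)
Op 7: place WR@(1,2)
Op 8: place WQ@(1,5)
Per-piece attacks for B:
  BQ@(2,2): attacks (2,3) (2,4) (2,5) (2,1) (2,0) (3,2) (4,2) (5,2) (1,2) (3,3) (4,4) (5,5) (3,1) (4,0) (1,3) (0,4) (1,1) (0,0) [ray(-1,0) blocked at (1,2); ray(-1,1) blocked at (0,4)]
B attacks (1,2): yes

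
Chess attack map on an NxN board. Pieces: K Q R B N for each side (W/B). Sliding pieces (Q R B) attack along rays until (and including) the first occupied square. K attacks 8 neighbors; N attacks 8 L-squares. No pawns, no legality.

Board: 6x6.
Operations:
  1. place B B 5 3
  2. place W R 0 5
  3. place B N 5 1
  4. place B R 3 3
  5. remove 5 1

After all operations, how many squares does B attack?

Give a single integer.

Op 1: place BB@(5,3)
Op 2: place WR@(0,5)
Op 3: place BN@(5,1)
Op 4: place BR@(3,3)
Op 5: remove (5,1)
Per-piece attacks for B:
  BR@(3,3): attacks (3,4) (3,5) (3,2) (3,1) (3,0) (4,3) (5,3) (2,3) (1,3) (0,3) [ray(1,0) blocked at (5,3)]
  BB@(5,3): attacks (4,4) (3,5) (4,2) (3,1) (2,0)
Union (13 distinct): (0,3) (1,3) (2,0) (2,3) (3,0) (3,1) (3,2) (3,4) (3,5) (4,2) (4,3) (4,4) (5,3)

Answer: 13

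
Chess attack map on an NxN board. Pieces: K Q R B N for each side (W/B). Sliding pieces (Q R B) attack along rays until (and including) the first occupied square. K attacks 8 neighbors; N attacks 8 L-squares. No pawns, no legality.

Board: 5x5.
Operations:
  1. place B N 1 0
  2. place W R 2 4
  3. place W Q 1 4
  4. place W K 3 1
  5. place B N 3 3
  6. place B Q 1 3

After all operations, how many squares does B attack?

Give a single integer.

Answer: 14

Derivation:
Op 1: place BN@(1,0)
Op 2: place WR@(2,4)
Op 3: place WQ@(1,4)
Op 4: place WK@(3,1)
Op 5: place BN@(3,3)
Op 6: place BQ@(1,3)
Per-piece attacks for B:
  BN@(1,0): attacks (2,2) (3,1) (0,2)
  BQ@(1,3): attacks (1,4) (1,2) (1,1) (1,0) (2,3) (3,3) (0,3) (2,4) (2,2) (3,1) (0,4) (0,2) [ray(0,1) blocked at (1,4); ray(0,-1) blocked at (1,0); ray(1,0) blocked at (3,3); ray(1,1) blocked at (2,4); ray(1,-1) blocked at (3,1)]
  BN@(3,3): attacks (1,4) (4,1) (2,1) (1,2)
Union (14 distinct): (0,2) (0,3) (0,4) (1,0) (1,1) (1,2) (1,4) (2,1) (2,2) (2,3) (2,4) (3,1) (3,3) (4,1)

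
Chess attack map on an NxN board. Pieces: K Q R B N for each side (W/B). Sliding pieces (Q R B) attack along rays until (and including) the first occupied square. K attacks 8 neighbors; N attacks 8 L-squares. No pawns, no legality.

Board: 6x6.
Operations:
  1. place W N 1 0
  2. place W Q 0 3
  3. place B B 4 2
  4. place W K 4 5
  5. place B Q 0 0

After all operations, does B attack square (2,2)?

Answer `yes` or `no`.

Answer: yes

Derivation:
Op 1: place WN@(1,0)
Op 2: place WQ@(0,3)
Op 3: place BB@(4,2)
Op 4: place WK@(4,5)
Op 5: place BQ@(0,0)
Per-piece attacks for B:
  BQ@(0,0): attacks (0,1) (0,2) (0,3) (1,0) (1,1) (2,2) (3,3) (4,4) (5,5) [ray(0,1) blocked at (0,3); ray(1,0) blocked at (1,0)]
  BB@(4,2): attacks (5,3) (5,1) (3,3) (2,4) (1,5) (3,1) (2,0)
B attacks (2,2): yes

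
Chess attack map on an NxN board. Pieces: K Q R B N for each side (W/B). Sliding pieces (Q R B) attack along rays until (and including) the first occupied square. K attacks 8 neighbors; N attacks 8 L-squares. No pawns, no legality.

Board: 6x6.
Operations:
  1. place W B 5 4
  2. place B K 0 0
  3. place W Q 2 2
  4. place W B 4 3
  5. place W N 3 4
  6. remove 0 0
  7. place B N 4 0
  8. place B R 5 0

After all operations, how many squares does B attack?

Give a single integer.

Op 1: place WB@(5,4)
Op 2: place BK@(0,0)
Op 3: place WQ@(2,2)
Op 4: place WB@(4,3)
Op 5: place WN@(3,4)
Op 6: remove (0,0)
Op 7: place BN@(4,0)
Op 8: place BR@(5,0)
Per-piece attacks for B:
  BN@(4,0): attacks (5,2) (3,2) (2,1)
  BR@(5,0): attacks (5,1) (5,2) (5,3) (5,4) (4,0) [ray(0,1) blocked at (5,4); ray(-1,0) blocked at (4,0)]
Union (7 distinct): (2,1) (3,2) (4,0) (5,1) (5,2) (5,3) (5,4)

Answer: 7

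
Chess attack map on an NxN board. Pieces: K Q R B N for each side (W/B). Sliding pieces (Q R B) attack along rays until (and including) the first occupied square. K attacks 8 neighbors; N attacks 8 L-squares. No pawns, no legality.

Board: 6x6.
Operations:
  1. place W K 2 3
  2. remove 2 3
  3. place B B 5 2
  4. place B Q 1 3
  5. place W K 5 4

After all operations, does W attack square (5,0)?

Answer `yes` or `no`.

Op 1: place WK@(2,3)
Op 2: remove (2,3)
Op 3: place BB@(5,2)
Op 4: place BQ@(1,3)
Op 5: place WK@(5,4)
Per-piece attacks for W:
  WK@(5,4): attacks (5,5) (5,3) (4,4) (4,5) (4,3)
W attacks (5,0): no

Answer: no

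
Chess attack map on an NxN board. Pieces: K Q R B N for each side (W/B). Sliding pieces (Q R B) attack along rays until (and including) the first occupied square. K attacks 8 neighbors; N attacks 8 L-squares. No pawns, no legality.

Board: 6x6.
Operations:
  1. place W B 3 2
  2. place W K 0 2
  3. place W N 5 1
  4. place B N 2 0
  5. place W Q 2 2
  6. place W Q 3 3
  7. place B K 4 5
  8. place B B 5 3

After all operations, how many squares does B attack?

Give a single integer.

Answer: 12

Derivation:
Op 1: place WB@(3,2)
Op 2: place WK@(0,2)
Op 3: place WN@(5,1)
Op 4: place BN@(2,0)
Op 5: place WQ@(2,2)
Op 6: place WQ@(3,3)
Op 7: place BK@(4,5)
Op 8: place BB@(5,3)
Per-piece attacks for B:
  BN@(2,0): attacks (3,2) (4,1) (1,2) (0,1)
  BK@(4,5): attacks (4,4) (5,5) (3,5) (5,4) (3,4)
  BB@(5,3): attacks (4,4) (3,5) (4,2) (3,1) (2,0) [ray(-1,-1) blocked at (2,0)]
Union (12 distinct): (0,1) (1,2) (2,0) (3,1) (3,2) (3,4) (3,5) (4,1) (4,2) (4,4) (5,4) (5,5)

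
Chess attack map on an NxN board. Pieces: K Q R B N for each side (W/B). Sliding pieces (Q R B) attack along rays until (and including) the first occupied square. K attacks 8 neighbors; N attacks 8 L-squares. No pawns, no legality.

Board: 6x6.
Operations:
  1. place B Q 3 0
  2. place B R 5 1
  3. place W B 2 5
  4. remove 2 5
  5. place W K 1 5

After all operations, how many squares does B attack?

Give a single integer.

Op 1: place BQ@(3,0)
Op 2: place BR@(5,1)
Op 3: place WB@(2,5)
Op 4: remove (2,5)
Op 5: place WK@(1,5)
Per-piece attacks for B:
  BQ@(3,0): attacks (3,1) (3,2) (3,3) (3,4) (3,5) (4,0) (5,0) (2,0) (1,0) (0,0) (4,1) (5,2) (2,1) (1,2) (0,3)
  BR@(5,1): attacks (5,2) (5,3) (5,4) (5,5) (5,0) (4,1) (3,1) (2,1) (1,1) (0,1)
Union (20 distinct): (0,0) (0,1) (0,3) (1,0) (1,1) (1,2) (2,0) (2,1) (3,1) (3,2) (3,3) (3,4) (3,5) (4,0) (4,1) (5,0) (5,2) (5,3) (5,4) (5,5)

Answer: 20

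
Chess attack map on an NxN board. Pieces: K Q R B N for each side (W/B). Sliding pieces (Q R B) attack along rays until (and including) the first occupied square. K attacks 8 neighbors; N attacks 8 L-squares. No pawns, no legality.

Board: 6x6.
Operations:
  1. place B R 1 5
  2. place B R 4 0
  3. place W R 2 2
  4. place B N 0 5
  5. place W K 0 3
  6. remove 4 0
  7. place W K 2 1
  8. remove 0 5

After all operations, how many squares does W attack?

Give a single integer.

Op 1: place BR@(1,5)
Op 2: place BR@(4,0)
Op 3: place WR@(2,2)
Op 4: place BN@(0,5)
Op 5: place WK@(0,3)
Op 6: remove (4,0)
Op 7: place WK@(2,1)
Op 8: remove (0,5)
Per-piece attacks for W:
  WK@(0,3): attacks (0,4) (0,2) (1,3) (1,4) (1,2)
  WK@(2,1): attacks (2,2) (2,0) (3,1) (1,1) (3,2) (3,0) (1,2) (1,0)
  WR@(2,2): attacks (2,3) (2,4) (2,5) (2,1) (3,2) (4,2) (5,2) (1,2) (0,2) [ray(0,-1) blocked at (2,1)]
Union (18 distinct): (0,2) (0,4) (1,0) (1,1) (1,2) (1,3) (1,4) (2,0) (2,1) (2,2) (2,3) (2,4) (2,5) (3,0) (3,1) (3,2) (4,2) (5,2)

Answer: 18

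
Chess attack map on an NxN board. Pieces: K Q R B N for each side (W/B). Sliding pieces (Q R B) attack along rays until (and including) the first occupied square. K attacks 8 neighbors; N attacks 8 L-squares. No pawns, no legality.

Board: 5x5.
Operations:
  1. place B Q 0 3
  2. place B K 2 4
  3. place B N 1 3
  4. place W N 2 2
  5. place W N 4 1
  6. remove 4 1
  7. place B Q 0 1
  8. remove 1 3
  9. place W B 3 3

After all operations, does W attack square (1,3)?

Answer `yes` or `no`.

Op 1: place BQ@(0,3)
Op 2: place BK@(2,4)
Op 3: place BN@(1,3)
Op 4: place WN@(2,2)
Op 5: place WN@(4,1)
Op 6: remove (4,1)
Op 7: place BQ@(0,1)
Op 8: remove (1,3)
Op 9: place WB@(3,3)
Per-piece attacks for W:
  WN@(2,2): attacks (3,4) (4,3) (1,4) (0,3) (3,0) (4,1) (1,0) (0,1)
  WB@(3,3): attacks (4,4) (4,2) (2,4) (2,2) [ray(-1,1) blocked at (2,4); ray(-1,-1) blocked at (2,2)]
W attacks (1,3): no

Answer: no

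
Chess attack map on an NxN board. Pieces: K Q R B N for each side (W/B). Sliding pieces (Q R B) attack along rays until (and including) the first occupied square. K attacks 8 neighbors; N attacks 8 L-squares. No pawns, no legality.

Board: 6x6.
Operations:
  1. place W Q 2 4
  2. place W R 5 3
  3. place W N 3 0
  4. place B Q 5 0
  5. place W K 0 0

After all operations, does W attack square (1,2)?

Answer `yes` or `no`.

Answer: no

Derivation:
Op 1: place WQ@(2,4)
Op 2: place WR@(5,3)
Op 3: place WN@(3,0)
Op 4: place BQ@(5,0)
Op 5: place WK@(0,0)
Per-piece attacks for W:
  WK@(0,0): attacks (0,1) (1,0) (1,1)
  WQ@(2,4): attacks (2,5) (2,3) (2,2) (2,1) (2,0) (3,4) (4,4) (5,4) (1,4) (0,4) (3,5) (3,3) (4,2) (5,1) (1,5) (1,3) (0,2)
  WN@(3,0): attacks (4,2) (5,1) (2,2) (1,1)
  WR@(5,3): attacks (5,4) (5,5) (5,2) (5,1) (5,0) (4,3) (3,3) (2,3) (1,3) (0,3) [ray(0,-1) blocked at (5,0)]
W attacks (1,2): no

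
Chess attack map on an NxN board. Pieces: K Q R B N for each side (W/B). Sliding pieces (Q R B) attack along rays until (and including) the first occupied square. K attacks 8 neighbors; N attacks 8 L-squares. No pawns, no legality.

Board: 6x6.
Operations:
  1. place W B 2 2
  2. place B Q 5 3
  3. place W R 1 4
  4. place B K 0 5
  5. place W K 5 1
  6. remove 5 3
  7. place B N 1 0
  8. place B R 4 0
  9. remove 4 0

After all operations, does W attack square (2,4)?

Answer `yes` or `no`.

Op 1: place WB@(2,2)
Op 2: place BQ@(5,3)
Op 3: place WR@(1,4)
Op 4: place BK@(0,5)
Op 5: place WK@(5,1)
Op 6: remove (5,3)
Op 7: place BN@(1,0)
Op 8: place BR@(4,0)
Op 9: remove (4,0)
Per-piece attacks for W:
  WR@(1,4): attacks (1,5) (1,3) (1,2) (1,1) (1,0) (2,4) (3,4) (4,4) (5,4) (0,4) [ray(0,-1) blocked at (1,0)]
  WB@(2,2): attacks (3,3) (4,4) (5,5) (3,1) (4,0) (1,3) (0,4) (1,1) (0,0)
  WK@(5,1): attacks (5,2) (5,0) (4,1) (4,2) (4,0)
W attacks (2,4): yes

Answer: yes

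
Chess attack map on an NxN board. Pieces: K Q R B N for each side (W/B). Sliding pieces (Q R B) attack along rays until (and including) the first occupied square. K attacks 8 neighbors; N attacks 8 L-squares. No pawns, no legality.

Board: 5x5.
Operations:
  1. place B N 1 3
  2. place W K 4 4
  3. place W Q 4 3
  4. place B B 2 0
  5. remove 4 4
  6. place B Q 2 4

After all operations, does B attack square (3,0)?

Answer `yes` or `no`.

Op 1: place BN@(1,3)
Op 2: place WK@(4,4)
Op 3: place WQ@(4,3)
Op 4: place BB@(2,0)
Op 5: remove (4,4)
Op 6: place BQ@(2,4)
Per-piece attacks for B:
  BN@(1,3): attacks (3,4) (2,1) (3,2) (0,1)
  BB@(2,0): attacks (3,1) (4,2) (1,1) (0,2)
  BQ@(2,4): attacks (2,3) (2,2) (2,1) (2,0) (3,4) (4,4) (1,4) (0,4) (3,3) (4,2) (1,3) [ray(0,-1) blocked at (2,0); ray(-1,-1) blocked at (1,3)]
B attacks (3,0): no

Answer: no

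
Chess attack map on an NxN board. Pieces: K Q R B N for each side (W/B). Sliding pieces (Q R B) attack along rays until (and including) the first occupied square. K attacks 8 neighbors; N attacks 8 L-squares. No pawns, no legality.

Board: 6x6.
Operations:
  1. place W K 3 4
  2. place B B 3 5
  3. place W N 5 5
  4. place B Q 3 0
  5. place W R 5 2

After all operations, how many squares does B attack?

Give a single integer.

Op 1: place WK@(3,4)
Op 2: place BB@(3,5)
Op 3: place WN@(5,5)
Op 4: place BQ@(3,0)
Op 5: place WR@(5,2)
Per-piece attacks for B:
  BQ@(3,0): attacks (3,1) (3,2) (3,3) (3,4) (4,0) (5,0) (2,0) (1,0) (0,0) (4,1) (5,2) (2,1) (1,2) (0,3) [ray(0,1) blocked at (3,4); ray(1,1) blocked at (5,2)]
  BB@(3,5): attacks (4,4) (5,3) (2,4) (1,3) (0,2)
Union (19 distinct): (0,0) (0,2) (0,3) (1,0) (1,2) (1,3) (2,0) (2,1) (2,4) (3,1) (3,2) (3,3) (3,4) (4,0) (4,1) (4,4) (5,0) (5,2) (5,3)

Answer: 19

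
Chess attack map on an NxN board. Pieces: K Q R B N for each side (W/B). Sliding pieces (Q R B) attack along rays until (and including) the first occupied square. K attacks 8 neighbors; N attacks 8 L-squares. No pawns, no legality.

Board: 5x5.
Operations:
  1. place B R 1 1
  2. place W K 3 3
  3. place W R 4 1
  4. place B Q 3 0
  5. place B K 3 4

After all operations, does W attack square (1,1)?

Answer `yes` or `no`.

Answer: yes

Derivation:
Op 1: place BR@(1,1)
Op 2: place WK@(3,3)
Op 3: place WR@(4,1)
Op 4: place BQ@(3,0)
Op 5: place BK@(3,4)
Per-piece attacks for W:
  WK@(3,3): attacks (3,4) (3,2) (4,3) (2,3) (4,4) (4,2) (2,4) (2,2)
  WR@(4,1): attacks (4,2) (4,3) (4,4) (4,0) (3,1) (2,1) (1,1) [ray(-1,0) blocked at (1,1)]
W attacks (1,1): yes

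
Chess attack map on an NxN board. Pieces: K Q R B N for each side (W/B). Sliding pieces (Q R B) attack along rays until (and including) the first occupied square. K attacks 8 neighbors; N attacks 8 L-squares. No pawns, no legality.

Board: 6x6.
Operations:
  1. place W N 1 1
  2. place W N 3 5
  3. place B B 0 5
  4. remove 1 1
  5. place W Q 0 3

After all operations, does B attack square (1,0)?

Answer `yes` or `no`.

Answer: no

Derivation:
Op 1: place WN@(1,1)
Op 2: place WN@(3,5)
Op 3: place BB@(0,5)
Op 4: remove (1,1)
Op 5: place WQ@(0,3)
Per-piece attacks for B:
  BB@(0,5): attacks (1,4) (2,3) (3,2) (4,1) (5,0)
B attacks (1,0): no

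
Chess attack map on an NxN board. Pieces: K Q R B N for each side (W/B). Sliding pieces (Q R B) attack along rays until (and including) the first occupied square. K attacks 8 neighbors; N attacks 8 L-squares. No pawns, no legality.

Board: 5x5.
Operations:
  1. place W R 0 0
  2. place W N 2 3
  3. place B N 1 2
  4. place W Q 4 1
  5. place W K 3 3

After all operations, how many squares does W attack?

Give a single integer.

Op 1: place WR@(0,0)
Op 2: place WN@(2,3)
Op 3: place BN@(1,2)
Op 4: place WQ@(4,1)
Op 5: place WK@(3,3)
Per-piece attacks for W:
  WR@(0,0): attacks (0,1) (0,2) (0,3) (0,4) (1,0) (2,0) (3,0) (4,0)
  WN@(2,3): attacks (4,4) (0,4) (3,1) (4,2) (1,1) (0,2)
  WK@(3,3): attacks (3,4) (3,2) (4,3) (2,3) (4,4) (4,2) (2,4) (2,2)
  WQ@(4,1): attacks (4,2) (4,3) (4,4) (4,0) (3,1) (2,1) (1,1) (0,1) (3,2) (2,3) (3,0) [ray(-1,1) blocked at (2,3)]
Union (19 distinct): (0,1) (0,2) (0,3) (0,4) (1,0) (1,1) (2,0) (2,1) (2,2) (2,3) (2,4) (3,0) (3,1) (3,2) (3,4) (4,0) (4,2) (4,3) (4,4)

Answer: 19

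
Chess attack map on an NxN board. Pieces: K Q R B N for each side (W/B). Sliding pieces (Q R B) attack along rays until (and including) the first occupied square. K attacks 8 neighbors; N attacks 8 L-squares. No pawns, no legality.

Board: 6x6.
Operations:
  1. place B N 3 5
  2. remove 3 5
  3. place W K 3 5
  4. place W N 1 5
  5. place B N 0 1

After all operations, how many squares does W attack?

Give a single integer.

Answer: 7

Derivation:
Op 1: place BN@(3,5)
Op 2: remove (3,5)
Op 3: place WK@(3,5)
Op 4: place WN@(1,5)
Op 5: place BN@(0,1)
Per-piece attacks for W:
  WN@(1,5): attacks (2,3) (3,4) (0,3)
  WK@(3,5): attacks (3,4) (4,5) (2,5) (4,4) (2,4)
Union (7 distinct): (0,3) (2,3) (2,4) (2,5) (3,4) (4,4) (4,5)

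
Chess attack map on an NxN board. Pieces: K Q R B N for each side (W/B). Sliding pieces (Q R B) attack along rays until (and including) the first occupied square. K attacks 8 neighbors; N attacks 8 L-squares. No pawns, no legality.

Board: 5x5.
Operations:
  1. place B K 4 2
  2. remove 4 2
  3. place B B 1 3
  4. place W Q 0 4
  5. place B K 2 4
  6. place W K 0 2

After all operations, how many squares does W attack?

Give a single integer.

Answer: 8

Derivation:
Op 1: place BK@(4,2)
Op 2: remove (4,2)
Op 3: place BB@(1,3)
Op 4: place WQ@(0,4)
Op 5: place BK@(2,4)
Op 6: place WK@(0,2)
Per-piece attacks for W:
  WK@(0,2): attacks (0,3) (0,1) (1,2) (1,3) (1,1)
  WQ@(0,4): attacks (0,3) (0,2) (1,4) (2,4) (1,3) [ray(0,-1) blocked at (0,2); ray(1,0) blocked at (2,4); ray(1,-1) blocked at (1,3)]
Union (8 distinct): (0,1) (0,2) (0,3) (1,1) (1,2) (1,3) (1,4) (2,4)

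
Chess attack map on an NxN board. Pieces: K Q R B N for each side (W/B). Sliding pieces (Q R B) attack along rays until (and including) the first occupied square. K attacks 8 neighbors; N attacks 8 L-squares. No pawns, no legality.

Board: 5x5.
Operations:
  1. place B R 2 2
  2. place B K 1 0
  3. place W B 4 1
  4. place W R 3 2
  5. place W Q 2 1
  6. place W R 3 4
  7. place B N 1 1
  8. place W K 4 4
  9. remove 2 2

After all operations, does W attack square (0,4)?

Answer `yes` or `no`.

Op 1: place BR@(2,2)
Op 2: place BK@(1,0)
Op 3: place WB@(4,1)
Op 4: place WR@(3,2)
Op 5: place WQ@(2,1)
Op 6: place WR@(3,4)
Op 7: place BN@(1,1)
Op 8: place WK@(4,4)
Op 9: remove (2,2)
Per-piece attacks for W:
  WQ@(2,1): attacks (2,2) (2,3) (2,4) (2,0) (3,1) (4,1) (1,1) (3,2) (3,0) (1,2) (0,3) (1,0) [ray(1,0) blocked at (4,1); ray(-1,0) blocked at (1,1); ray(1,1) blocked at (3,2); ray(-1,-1) blocked at (1,0)]
  WR@(3,2): attacks (3,3) (3,4) (3,1) (3,0) (4,2) (2,2) (1,2) (0,2) [ray(0,1) blocked at (3,4)]
  WR@(3,4): attacks (3,3) (3,2) (4,4) (2,4) (1,4) (0,4) [ray(0,-1) blocked at (3,2); ray(1,0) blocked at (4,4)]
  WB@(4,1): attacks (3,2) (3,0) [ray(-1,1) blocked at (3,2)]
  WK@(4,4): attacks (4,3) (3,4) (3,3)
W attacks (0,4): yes

Answer: yes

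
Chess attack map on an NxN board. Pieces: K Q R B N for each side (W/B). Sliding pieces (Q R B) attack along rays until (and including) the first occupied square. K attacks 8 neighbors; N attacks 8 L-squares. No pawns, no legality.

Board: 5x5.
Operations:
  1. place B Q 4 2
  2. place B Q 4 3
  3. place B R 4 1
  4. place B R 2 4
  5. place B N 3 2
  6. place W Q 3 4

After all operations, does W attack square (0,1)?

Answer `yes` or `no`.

Answer: yes

Derivation:
Op 1: place BQ@(4,2)
Op 2: place BQ@(4,3)
Op 3: place BR@(4,1)
Op 4: place BR@(2,4)
Op 5: place BN@(3,2)
Op 6: place WQ@(3,4)
Per-piece attacks for W:
  WQ@(3,4): attacks (3,3) (3,2) (4,4) (2,4) (4,3) (2,3) (1,2) (0,1) [ray(0,-1) blocked at (3,2); ray(-1,0) blocked at (2,4); ray(1,-1) blocked at (4,3)]
W attacks (0,1): yes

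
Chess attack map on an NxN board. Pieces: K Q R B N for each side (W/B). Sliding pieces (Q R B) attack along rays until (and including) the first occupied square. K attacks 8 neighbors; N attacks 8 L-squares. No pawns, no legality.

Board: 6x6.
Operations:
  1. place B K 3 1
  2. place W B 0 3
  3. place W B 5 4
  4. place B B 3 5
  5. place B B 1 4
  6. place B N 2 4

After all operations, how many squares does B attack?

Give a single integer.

Answer: 19

Derivation:
Op 1: place BK@(3,1)
Op 2: place WB@(0,3)
Op 3: place WB@(5,4)
Op 4: place BB@(3,5)
Op 5: place BB@(1,4)
Op 6: place BN@(2,4)
Per-piece attacks for B:
  BB@(1,4): attacks (2,5) (2,3) (3,2) (4,1) (5,0) (0,5) (0,3) [ray(-1,-1) blocked at (0,3)]
  BN@(2,4): attacks (4,5) (0,5) (3,2) (4,3) (1,2) (0,3)
  BK@(3,1): attacks (3,2) (3,0) (4,1) (2,1) (4,2) (4,0) (2,2) (2,0)
  BB@(3,5): attacks (4,4) (5,3) (2,4) [ray(-1,-1) blocked at (2,4)]
Union (19 distinct): (0,3) (0,5) (1,2) (2,0) (2,1) (2,2) (2,3) (2,4) (2,5) (3,0) (3,2) (4,0) (4,1) (4,2) (4,3) (4,4) (4,5) (5,0) (5,3)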